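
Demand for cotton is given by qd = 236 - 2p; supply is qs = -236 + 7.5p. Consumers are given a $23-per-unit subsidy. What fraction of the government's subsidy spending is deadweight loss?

DWL / government spending = 345/3286

Pre-subsidy: 236 - 2p = -236 + 7.5p gives p* = 944/19, q* = 2596/19.
With the rebate, buyers effectively pay pb = ps − 23, where ps is the price sellers receive.
Demand in terms of ps becomes qd = 236 − 2(ps − 23) = 282 - 2ps. Setting this equal to supply: 282 - 2ps = -236 + 7.5ps, so ps = 1036/19.
Buyers pay pb = 1036/19 − 23 = 599/19; q' = -236 + 7.5·(1036/19) = 3286/19.
ΔCS = ½(2596/19 + 3286/19)(944/19 − 599/19) = 1014645/361; ΔPS = ½(2596/19 + 3286/19)(1036/19 − 944/19) = 270572/361.
Government spending = 23 × 3286/19 = 75578/19.
DWL = ½ × 23 × (3286/19 − 2596/19) = 7935/19; fraction = (7935/19) / (75578/19) = 345/3286.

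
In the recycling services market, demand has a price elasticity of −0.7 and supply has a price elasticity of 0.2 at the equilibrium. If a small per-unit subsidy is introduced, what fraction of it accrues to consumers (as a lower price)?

For a small subsidy around the equilibrium, the benefit split depends on the relative slopes, which at a point are proportional to the elasticities.
Buyer share = εs/(εs + |εd|) = 0.2/(0.2 + 0.7) = 2/9; seller share = |εd|/(εs + |εd|) = 7/9.

Consumer share = 2/9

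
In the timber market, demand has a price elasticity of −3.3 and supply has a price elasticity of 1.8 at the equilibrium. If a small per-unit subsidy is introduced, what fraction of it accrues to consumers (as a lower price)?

For a small subsidy around the equilibrium, the benefit split depends on the relative slopes, which at a point are proportional to the elasticities.
Buyer share = εs/(εs + |εd|) = 1.8/(1.8 + 3.3) = 6/17; seller share = |εd|/(εs + |εd|) = 11/17.

Consumer share = 6/17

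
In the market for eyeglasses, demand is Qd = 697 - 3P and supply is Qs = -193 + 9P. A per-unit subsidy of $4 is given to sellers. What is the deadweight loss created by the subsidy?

Deadweight loss = $18

Pre-subsidy: 697 - 3P = -193 + 9P gives P* = 445/6, Q* = 474.5.
With the subsidy, sellers receive Ps = Pb + 4 for each unit, where Pb is the price buyers pay.
Supply in terms of Pb becomes Qs = -193 + 9(Pb + 4) = -157 + 9Pb. Setting this equal to demand: 697 - 3Pb = -157 + 9Pb, so Pb = 427/6.
Sellers receive Ps = 427/6 + 4 = 451/6; Q' = 697 − 3·(427/6) = 483.5.
The subsidy expands output by 483.5 − 474.5 = 9 past the efficient level; on those units the gap between marginal cost and willingness to pay runs from 0 up to 4.
DWL = ½ × 4 × 9 = 18.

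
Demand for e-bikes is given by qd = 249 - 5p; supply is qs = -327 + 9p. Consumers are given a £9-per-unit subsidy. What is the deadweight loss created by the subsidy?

Deadweight loss = 3645/28

Pre-subsidy: 249 - 5p = -327 + 9p gives p* = 288/7, q* = 303/7.
With the rebate, buyers effectively pay pb = ps − 9, where ps is the price sellers receive.
Demand in terms of ps becomes qd = 249 − 5(ps − 9) = 294 - 5ps. Setting this equal to supply: 294 - 5ps = -327 + 9ps, so ps = 621/14.
Buyers pay pb = 621/14 − 9 = 495/14; q' = -327 + 9·(621/14) = 1011/14.
The subsidy expands output by 1011/14 − 303/7 = 405/14 past the efficient level; on those units the gap between marginal cost and willingness to pay runs from 0 up to 9.
DWL = ½ × 9 × 405/14 = 3645/28.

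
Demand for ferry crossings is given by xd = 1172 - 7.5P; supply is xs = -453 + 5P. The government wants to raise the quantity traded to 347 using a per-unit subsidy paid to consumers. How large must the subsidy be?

At x = 347, invert demand for the buyer price: Pb = (1172 − 347)/7.5 = 110; invert supply for the seller price: Ps = (347 − (-453))/5 = 160.
The subsidy must fill the gap: s = Ps − Pb = 160 − 110 = 50.

Required subsidy s = 50 per unit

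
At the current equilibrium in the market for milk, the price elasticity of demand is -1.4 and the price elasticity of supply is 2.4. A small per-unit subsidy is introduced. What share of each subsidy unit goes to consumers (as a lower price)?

For a small subsidy around the equilibrium, the benefit split depends on the relative slopes, which at a point are proportional to the elasticities.
Buyer share = εs/(εs + |εd|) = 2.4/(2.4 + 1.4) = 12/19; seller share = |εd|/(εs + |εd|) = 7/19.

Consumer share = 12/19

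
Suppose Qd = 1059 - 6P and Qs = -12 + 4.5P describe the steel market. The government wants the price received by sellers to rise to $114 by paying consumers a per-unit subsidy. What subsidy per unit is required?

Required subsidy s = $21 per unit

At a seller price of 114, quantity supplied is -12 + 4.5·114 = 501.
Buyers absorb 501 only when they pay Pb with 1059 − 6·Pb = 501, i.e. Pb = 93.
s = Ps − Pb = 114 − 93 = 21.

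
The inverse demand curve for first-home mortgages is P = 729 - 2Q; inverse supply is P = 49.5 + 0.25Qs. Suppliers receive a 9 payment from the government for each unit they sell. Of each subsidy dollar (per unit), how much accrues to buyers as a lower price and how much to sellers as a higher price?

Pre-subsidy: 729 - 2Q = 49.5 + 0.25Q gives Q* = 302 and P* = 125.
With the subsidy, sellers receive Ps = Pb + 9 for each unit, where Pb is the price buyers pay.
On the curves, Pb = 729 - 2Q and Ps = 49.5 + 0.25Q; the wedge Ps − Pb = 9 gives 49.5 + 0.25Q − (729 - 2Q) = 9, so Q' = 306.
Then Pb = 729 − 2·306 = 117 and Ps = 49.5 + 0.25·306 = 126.
Buyers' price falls by P* − Pb = 125 − 117 = 8; sellers' price rises by Ps − P* = 126 − 125 = 1.

Buyers gain 8 per unit; sellers gain 1 per unit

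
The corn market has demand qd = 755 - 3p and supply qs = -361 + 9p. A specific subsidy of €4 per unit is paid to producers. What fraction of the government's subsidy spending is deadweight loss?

Pre-subsidy: 755 - 3p = -361 + 9p gives p* = 93, q* = 476.
With the subsidy, sellers receive ps = pb + 4 for each unit, where pb is the price buyers pay.
Supply in terms of pb becomes qs = -361 + 9(pb + 4) = -325 + 9pb. Setting this equal to demand: 755 - 3pb = -325 + 9pb, so pb = 90.
Sellers receive ps = 90 + 4 = 94; q' = 755 − 3·90 = 485.
ΔCS = ½(476 + 485)(93 − 90) = 1441.5; ΔPS = ½(476 + 485)(94 − 93) = 480.5.
Government spending = 4 × 485 = 1940.
DWL = ½ × 4 × (485 − 476) = 18; fraction = 18 / 1940 = 9/970.

DWL / government spending = 9/970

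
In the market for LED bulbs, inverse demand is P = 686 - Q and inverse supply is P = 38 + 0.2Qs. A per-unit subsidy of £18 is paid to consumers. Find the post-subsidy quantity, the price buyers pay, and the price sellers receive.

Q' = 555; buyers pay £131; sellers receive £149

Pre-subsidy: 686 - Q = 38 + 0.2Q gives Q* = 540 and P* = 146.
With the rebate, buyers effectively pay Pb = Ps − 18, where Ps is the price sellers receive.
On the curves, Pb = 686 - Q and Ps = 38 + 0.2Q; the wedge Ps − Pb = 18 gives 38 + 0.2Q − (686 - Q) = 18, so Q' = 555.
Then Pb = 686 − 1·555 = 131 and Ps = 38 + 0.2·555 = 149.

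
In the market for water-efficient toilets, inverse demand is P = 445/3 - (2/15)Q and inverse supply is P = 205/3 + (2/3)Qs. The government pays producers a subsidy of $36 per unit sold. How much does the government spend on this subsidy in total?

Government cost = $5220

Pre-subsidy: 445/3 - (2/15)Q = 205/3 + (2/3)Q gives Q* = 100 and P* = 135.
With the subsidy, sellers receive Ps = Pb + 36 for each unit, where Pb is the price buyers pay.
On the curves, Pb = 445/3 - (2/15)Q and Ps = 205/3 + (2/3)Q; the wedge Ps − Pb = 36 gives 205/3 + (2/3)Q − (445/3 - (2/15)Q) = 36, so Q' = 145.
Then Pb = 445/3 − (2/15)·145 = 129 and Ps = 205/3 + (2/3)·145 = 165.
Government outlay = subsidy × quantity = 36 × 145 = 5220.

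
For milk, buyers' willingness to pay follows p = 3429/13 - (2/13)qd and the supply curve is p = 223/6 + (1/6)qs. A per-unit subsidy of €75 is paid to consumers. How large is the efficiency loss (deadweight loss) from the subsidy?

Pre-subsidy: 3429/13 - (2/13)q = 223/6 + (1/6)q gives q* = 707 and p* = 155.
With the rebate, buyers effectively pay pb = ps − 75, where ps is the price sellers receive.
On the curves, pb = 3429/13 - (2/13)q and ps = 223/6 + (1/6)q; the wedge ps − pb = 75 gives 223/6 + (1/6)q − (3429/13 - (2/13)q) = 75, so q' = 941.
Then pb = 3429/13 − (2/13)·941 = 119 and ps = 223/6 + (1/6)·941 = 194.
The subsidy expands output by 941 − 707 = 234 past the efficient level; on those units the gap between marginal cost and willingness to pay runs from 0 up to 75.
DWL = ½ × 75 × 234 = 8775.

Deadweight loss = €8775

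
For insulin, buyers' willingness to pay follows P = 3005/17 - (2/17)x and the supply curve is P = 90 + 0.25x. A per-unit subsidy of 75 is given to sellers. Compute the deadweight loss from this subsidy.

Deadweight loss = 7650

Pre-subsidy: 3005/17 - (2/17)x = 90 + 0.25x gives x* = 236 and P* = 149.
With the subsidy, sellers receive Ps = Pb + 75 for each unit, where Pb is the price buyers pay.
On the curves, Pb = 3005/17 - (2/17)x and Ps = 90 + 0.25x; the wedge Ps − Pb = 75 gives 90 + 0.25x − (3005/17 - (2/17)x) = 75, so x' = 440.
Then Pb = 3005/17 − (2/17)·440 = 125 and Ps = 90 + 0.25·440 = 200.
The subsidy expands output by 440 − 236 = 204 past the efficient level; on those units the gap between marginal cost and willingness to pay runs from 0 up to 75.
DWL = ½ × 75 × 204 = 7650.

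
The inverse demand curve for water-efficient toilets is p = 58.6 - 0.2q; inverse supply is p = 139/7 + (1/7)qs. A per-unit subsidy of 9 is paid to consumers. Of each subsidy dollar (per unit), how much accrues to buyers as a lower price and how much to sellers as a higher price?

Buyers gain 5.25 per unit; sellers gain 3.75 per unit

Pre-subsidy: 58.6 - 0.2q = 139/7 + (1/7)q gives q* = 113 and p* = 36.
With the rebate, buyers effectively pay pb = ps − 9, where ps is the price sellers receive.
On the curves, pb = 58.6 - 0.2q and ps = 139/7 + (1/7)q; the wedge ps − pb = 9 gives 139/7 + (1/7)q − (58.6 - 0.2q) = 9, so q' = 139.25.
Then pb = 58.6 − 0.2·139.25 = 30.75 and ps = 139/7 + (1/7)·139.25 = 39.75.
Buyers' price falls by p* − pb = 36 − 30.75 = 5.25; sellers' price rises by ps − p* = 39.75 − 36 = 3.75.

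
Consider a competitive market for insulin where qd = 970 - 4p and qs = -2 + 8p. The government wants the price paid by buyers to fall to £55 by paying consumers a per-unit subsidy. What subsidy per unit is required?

At a buyer price of 55, quantity demanded is 970 − 4·55 = 750.
Sellers supply 750 only when they receive ps with -2 + 8·ps = 750, i.e. ps = 94.
s = ps − pb = 94 − 55 = 39.

Required subsidy s = £39 per unit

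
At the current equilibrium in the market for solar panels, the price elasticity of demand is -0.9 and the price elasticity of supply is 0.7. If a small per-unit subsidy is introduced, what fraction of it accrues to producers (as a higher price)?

Producer share = 0.5625

For a small subsidy around the equilibrium, the benefit split depends on the relative slopes, which at a point are proportional to the elasticities.
Buyer share = εs/(εs + |εd|) = 0.7/(0.7 + 0.9) = 0.4375; seller share = |εd|/(εs + |εd|) = 0.5625.
So producers capture 0.5625 of the subsidy.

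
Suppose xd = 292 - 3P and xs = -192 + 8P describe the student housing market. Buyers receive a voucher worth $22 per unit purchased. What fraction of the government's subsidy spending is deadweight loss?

DWL / government spending = 3/26

Pre-subsidy: 292 - 3P = -192 + 8P gives P* = 44, x* = 160.
With the rebate, buyers effectively pay Pb = Ps − 22, where Ps is the price sellers receive.
Demand in terms of Ps becomes xd = 292 − 3(Ps − 22) = 358 - 3Ps. Setting this equal to supply: 358 - 3Ps = -192 + 8Ps, so Ps = 50.
Buyers pay Pb = 50 − 22 = 28; x' = -192 + 8·50 = 208.
ΔCS = ½(160 + 208)(44 − 28) = 2944; ΔPS = ½(160 + 208)(50 − 44) = 1104.
Government spending = 22 × 208 = 4576.
DWL = ½ × 22 × (208 − 160) = 528; fraction = 528 / 4576 = 3/26.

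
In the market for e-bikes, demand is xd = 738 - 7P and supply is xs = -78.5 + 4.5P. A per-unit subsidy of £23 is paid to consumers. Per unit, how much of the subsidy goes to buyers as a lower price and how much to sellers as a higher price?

Buyers gain £9 per unit; sellers gain £14 per unit

Pre-subsidy: 738 - 7P = -78.5 + 4.5P gives P* = 71, x* = 241.
With the rebate, buyers effectively pay Pb = Ps − 23, where Ps is the price sellers receive.
Demand in terms of Ps becomes xd = 738 − 7(Ps − 23) = 899 - 7Ps. Setting this equal to supply: 899 - 7Ps = -78.5 + 4.5Ps, so Ps = 85.
Buyers pay Pb = 85 − 23 = 62; x' = -78.5 + 4.5·85 = 304.
Buyers' price falls by P* − Pb = 71 − 62 = 9; sellers' price rises by Ps − P* = 85 − 71 = 14.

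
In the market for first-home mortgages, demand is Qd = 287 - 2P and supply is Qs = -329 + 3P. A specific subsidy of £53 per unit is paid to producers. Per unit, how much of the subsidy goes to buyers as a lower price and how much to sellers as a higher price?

Buyers gain £31.8 per unit; sellers gain £21.2 per unit

Pre-subsidy: 287 - 2P = -329 + 3P gives P* = 123.2, Q* = 40.6.
With the subsidy, sellers receive Ps = Pb + 53 for each unit, where Pb is the price buyers pay.
Supply in terms of Pb becomes Qs = -329 + 3(Pb + 53) = -170 + 3Pb. Setting this equal to demand: 287 - 2Pb = -170 + 3Pb, so Pb = 91.4.
Sellers receive Ps = 91.4 + 53 = 144.4; Q' = 287 − 2·91.4 = 104.2.
Buyers' price falls by P* − Pb = 123.2 − 91.4 = 31.8; sellers' price rises by Ps − P* = 144.4 − 123.2 = 21.2.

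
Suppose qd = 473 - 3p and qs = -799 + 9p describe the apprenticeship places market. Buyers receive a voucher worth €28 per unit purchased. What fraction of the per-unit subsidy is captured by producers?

Pre-subsidy: 473 - 3p = -799 + 9p gives p* = 106, q* = 155.
With the rebate, buyers effectively pay pb = ps − 28, where ps is the price sellers receive.
Demand in terms of ps becomes qd = 473 − 3(ps − 28) = 557 - 3ps. Setting this equal to supply: 557 - 3ps = -799 + 9ps, so ps = 113.
Buyers pay pb = 113 − 28 = 85; q' = -799 + 9·113 = 218.
Buyers' price falls by p* − pb = 106 − 85 = 21; sellers' price rises by ps − p* = 113 − 106 = 7.
So producers capture 7/28 = 0.25 of each unit of subsidy.

Producer share = 0.25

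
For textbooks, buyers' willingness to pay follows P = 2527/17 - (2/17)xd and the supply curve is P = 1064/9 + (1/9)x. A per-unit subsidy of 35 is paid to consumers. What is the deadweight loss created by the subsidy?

Deadweight loss = 2677.5

Pre-subsidy: 2527/17 - (2/17)x = 1064/9 + (1/9)x gives x* = 133 and P* = 133.
With the rebate, buyers effectively pay Pb = Ps − 35, where Ps is the price sellers receive.
On the curves, Pb = 2527/17 - (2/17)x and Ps = 1064/9 + (1/9)x; the wedge Ps − Pb = 35 gives 1064/9 + (1/9)x − (2527/17 - (2/17)x) = 35, so x' = 286.
Then Pb = 2527/17 − (2/17)·286 = 115 and Ps = 1064/9 + (1/9)·286 = 150.
The subsidy expands output by 286 − 133 = 153 past the efficient level; on those units the gap between marginal cost and willingness to pay runs from 0 up to 35.
DWL = ½ × 35 × 153 = 2677.5.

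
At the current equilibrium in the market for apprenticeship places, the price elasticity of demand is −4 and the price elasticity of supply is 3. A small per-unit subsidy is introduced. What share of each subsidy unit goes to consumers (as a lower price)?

Consumer share = 3/7

For a small subsidy around the equilibrium, the benefit split depends on the relative slopes, which at a point are proportional to the elasticities.
Buyer share = εs/(εs + |εd|) = 3/(3 + 4) = 3/7; seller share = |εd|/(εs + |εd|) = 4/7.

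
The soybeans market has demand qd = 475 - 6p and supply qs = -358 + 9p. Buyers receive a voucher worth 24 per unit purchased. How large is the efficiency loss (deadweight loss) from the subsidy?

Deadweight loss = 1036.8

Pre-subsidy: 475 - 6p = -358 + 9p gives p* = 833/15, q* = 141.8.
With the rebate, buyers effectively pay pb = ps − 24, where ps is the price sellers receive.
Demand in terms of ps becomes qd = 475 − 6(ps − 24) = 619 - 6ps. Setting this equal to supply: 619 - 6ps = -358 + 9ps, so ps = 977/15.
Buyers pay pb = 977/15 − 24 = 617/15; q' = -358 + 9·(977/15) = 228.2.
The subsidy expands output by 228.2 − 141.8 = 86.4 past the efficient level; on those units the gap between marginal cost and willingness to pay runs from 0 up to 24.
DWL = ½ × 24 × 86.4 = 1036.8.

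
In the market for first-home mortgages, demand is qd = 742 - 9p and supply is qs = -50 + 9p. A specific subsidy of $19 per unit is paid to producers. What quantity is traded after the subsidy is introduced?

Pre-subsidy: 742 - 9p = -50 + 9p gives p* = 44, q* = 346.
With the subsidy, sellers receive ps = pb + 19 for each unit, where pb is the price buyers pay.
Supply in terms of pb becomes qs = -50 + 9(pb + 19) = 121 + 9pb. Setting this equal to demand: 742 - 9pb = 121 + 9pb, so pb = 34.5.
Sellers receive ps = 34.5 + 19 = 53.5; q' = 742 − 9·34.5 = 431.5.

q' = 431.5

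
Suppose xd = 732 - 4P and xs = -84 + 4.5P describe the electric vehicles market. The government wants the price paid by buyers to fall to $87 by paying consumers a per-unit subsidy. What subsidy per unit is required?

Required subsidy s = $17 per unit

At a buyer price of 87, quantity demanded is 732 − 4·87 = 384.
Sellers supply 384 only when they receive Ps with -84 + 4.5·Ps = 384, i.e. Ps = 104.
s = Ps − Pb = 104 − 87 = 17.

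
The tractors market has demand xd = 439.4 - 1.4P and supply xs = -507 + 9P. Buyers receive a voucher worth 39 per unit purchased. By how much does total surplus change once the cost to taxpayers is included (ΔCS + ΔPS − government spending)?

Pre-subsidy: 439.4 - 1.4P = -507 + 9P gives P* = 91, x* = 312.
With the rebate, buyers effectively pay Pb = Ps − 39, where Ps is the price sellers receive.
Demand in terms of Ps becomes xd = 439.4 − 1.4(Ps − 39) = 494 - 1.4Ps. Setting this equal to supply: 494 - 1.4Ps = -507 + 9Ps, so Ps = 96.25.
Buyers pay Pb = 96.25 − 39 = 57.25; x' = -507 + 9·96.25 = 359.25.
ΔCS = ½(312 + 359.25)(91 − 57.25) = 11327.34375; ΔPS = ½(312 + 359.25)(96.25 − 91) = 1762.03125.
Government spending = 39 × 359.25 = 14010.75.
Net change = 11327.34375 + 1762.03125 − 14010.75 = -921.375. The loss equals the DWL triangle ½·39·47.25.

Net change in total surplus = -921.375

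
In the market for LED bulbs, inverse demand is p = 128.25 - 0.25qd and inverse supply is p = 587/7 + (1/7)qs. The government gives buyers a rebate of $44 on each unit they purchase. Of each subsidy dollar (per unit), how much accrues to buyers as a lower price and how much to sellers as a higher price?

Pre-subsidy: 128.25 - 0.25q = 587/7 + (1/7)q gives q* = 113 and p* = 100.
With the rebate, buyers effectively pay pb = ps − 44, where ps is the price sellers receive.
On the curves, pb = 128.25 - 0.25q and ps = 587/7 + (1/7)q; the wedge ps − pb = 44 gives 587/7 + (1/7)q − (128.25 - 0.25q) = 44, so q' = 225.
Then pb = 128.25 − 0.25·225 = 72 and ps = 587/7 + (1/7)·225 = 116.
Buyers' price falls by p* − pb = 100 − 72 = 28; sellers' price rises by ps − p* = 116 − 100 = 16.

Buyers gain $28 per unit; sellers gain $16 per unit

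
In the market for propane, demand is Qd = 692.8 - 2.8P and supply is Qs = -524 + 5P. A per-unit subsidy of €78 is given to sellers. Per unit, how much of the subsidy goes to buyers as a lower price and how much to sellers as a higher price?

Pre-subsidy: 692.8 - 2.8P = -524 + 5P gives P* = 156, Q* = 256.
With the subsidy, sellers receive Ps = Pb + 78 for each unit, where Pb is the price buyers pay.
Supply in terms of Pb becomes Qs = -524 + 5(Pb + 78) = -134 + 5Pb. Setting this equal to demand: 692.8 - 2.8Pb = -134 + 5Pb, so Pb = 106.
Sellers receive Ps = 106 + 78 = 184; Q' = 692.8 − 2.8·106 = 396.
Buyers' price falls by P* − Pb = 156 − 106 = 50; sellers' price rises by Ps − P* = 184 − 156 = 28.

Buyers gain €50 per unit; sellers gain €28 per unit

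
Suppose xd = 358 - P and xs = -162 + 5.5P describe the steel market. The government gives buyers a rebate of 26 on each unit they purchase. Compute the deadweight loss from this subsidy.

Deadweight loss = 286

Pre-subsidy: 358 - P = -162 + 5.5P gives P* = 80, x* = 278.
With the rebate, buyers effectively pay Pb = Ps − 26, where Ps is the price sellers receive.
Demand in terms of Ps becomes xd = 358 − 1(Ps − 26) = 384 - Ps. Setting this equal to supply: 384 - Ps = -162 + 5.5Ps, so Ps = 84.
Buyers pay Pb = 84 − 26 = 58; x' = -162 + 5.5·84 = 300.
The subsidy expands output by 300 − 278 = 22 past the efficient level; on those units the gap between marginal cost and willingness to pay runs from 0 up to 26.
DWL = ½ × 26 × 22 = 286.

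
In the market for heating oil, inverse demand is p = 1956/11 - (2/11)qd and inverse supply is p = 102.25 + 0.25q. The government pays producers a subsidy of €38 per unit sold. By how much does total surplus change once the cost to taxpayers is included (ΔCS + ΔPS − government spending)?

Pre-subsidy: 1956/11 - (2/11)q = 102.25 + 0.25q gives q* = 175 and p* = 146.
With the subsidy, sellers receive ps = pb + 38 for each unit, where pb is the price buyers pay.
On the curves, pb = 1956/11 - (2/11)q and ps = 102.25 + 0.25q; the wedge ps − pb = 38 gives 102.25 + 0.25q − (1956/11 - (2/11)q) = 38, so q' = 263.
Then pb = 1956/11 − (2/11)·263 = 130 and ps = 102.25 + 0.25·263 = 168.
ΔCS = ½(175 + 263)(146 − 130) = 3504; ΔPS = ½(175 + 263)(168 − 146) = 4818.
Government spending = 38 × 263 = 9994.
Net change = 3504 + 4818 − 9994 = -1672. The loss equals the DWL triangle ½·38·88.

Net change in total surplus = -€1672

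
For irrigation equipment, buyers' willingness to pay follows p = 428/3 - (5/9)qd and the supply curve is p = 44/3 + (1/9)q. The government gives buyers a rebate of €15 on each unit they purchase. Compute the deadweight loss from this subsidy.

Pre-subsidy: 428/3 - (5/9)q = 44/3 + (1/9)q gives q* = 192 and p* = 36.
With the rebate, buyers effectively pay pb = ps − 15, where ps is the price sellers receive.
On the curves, pb = 428/3 - (5/9)q and ps = 44/3 + (1/9)q; the wedge ps − pb = 15 gives 44/3 + (1/9)q − (428/3 - (5/9)q) = 15, so q' = 214.5.
Then pb = 428/3 − (5/9)·214.5 = 23.5 and ps = 44/3 + (1/9)·214.5 = 38.5.
The subsidy expands output by 214.5 − 192 = 22.5 past the efficient level; on those units the gap between marginal cost and willingness to pay runs from 0 up to 15.
DWL = ½ × 15 × 22.5 = 168.75.

Deadweight loss = €168.75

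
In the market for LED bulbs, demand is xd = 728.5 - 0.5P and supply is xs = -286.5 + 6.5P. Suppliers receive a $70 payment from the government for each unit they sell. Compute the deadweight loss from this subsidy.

Deadweight loss = $1137.5

Pre-subsidy: 728.5 - 0.5P = -286.5 + 6.5P gives P* = 145, x* = 656.
With the subsidy, sellers receive Ps = Pb + 70 for each unit, where Pb is the price buyers pay.
Supply in terms of Pb becomes xs = -286.5 + 6.5(Pb + 70) = 168.5 + 6.5Pb. Setting this equal to demand: 728.5 - 0.5Pb = 168.5 + 6.5Pb, so Pb = 80.
Sellers receive Ps = 80 + 70 = 150; x' = 728.5 − 0.5·80 = 688.5.
The subsidy expands output by 688.5 − 656 = 32.5 past the efficient level; on those units the gap between marginal cost and willingness to pay runs from 0 up to 70.
DWL = ½ × 70 × 32.5 = 1137.5.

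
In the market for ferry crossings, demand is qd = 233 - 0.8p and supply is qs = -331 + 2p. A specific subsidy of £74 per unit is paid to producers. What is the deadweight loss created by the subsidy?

Deadweight loss = 10952/7

Pre-subsidy: 233 - 0.8p = -331 + 2p gives p* = 1410/7, q* = 503/7.
With the subsidy, sellers receive ps = pb + 74 for each unit, where pb is the price buyers pay.
Supply in terms of pb becomes qs = -331 + 2(pb + 74) = -183 + 2pb. Setting this equal to demand: 233 - 0.8pb = -183 + 2pb, so pb = 1040/7.
Sellers receive ps = 1040/7 + 74 = 1558/7; q' = 233 − 0.8·(1040/7) = 799/7.
The subsidy expands output by 799/7 − 503/7 = 296/7 past the efficient level; on those units the gap between marginal cost and willingness to pay runs from 0 up to 74.
DWL = ½ × 74 × 296/7 = 10952/7.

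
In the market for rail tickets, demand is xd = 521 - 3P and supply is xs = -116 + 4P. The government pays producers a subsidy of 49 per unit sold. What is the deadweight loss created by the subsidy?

Pre-subsidy: 521 - 3P = -116 + 4P gives P* = 91, x* = 248.
With the subsidy, sellers receive Ps = Pb + 49 for each unit, where Pb is the price buyers pay.
Supply in terms of Pb becomes xs = -116 + 4(Pb + 49) = 80 + 4Pb. Setting this equal to demand: 521 - 3Pb = 80 + 4Pb, so Pb = 63.
Sellers receive Ps = 63 + 49 = 112; x' = 521 − 3·63 = 332.
The subsidy expands output by 332 − 248 = 84 past the efficient level; on those units the gap between marginal cost and willingness to pay runs from 0 up to 49.
DWL = ½ × 49 × 84 = 2058.

Deadweight loss = 2058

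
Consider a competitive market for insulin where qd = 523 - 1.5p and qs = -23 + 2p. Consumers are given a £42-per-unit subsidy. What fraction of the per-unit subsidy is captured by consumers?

Pre-subsidy: 523 - 1.5p = -23 + 2p gives p* = 156, q* = 289.
With the rebate, buyers effectively pay pb = ps − 42, where ps is the price sellers receive.
Demand in terms of ps becomes qd = 523 − 1.5(ps − 42) = 586 - 1.5ps. Setting this equal to supply: 586 - 1.5ps = -23 + 2ps, so ps = 174.
Buyers pay pb = 174 − 42 = 132; q' = -23 + 2·174 = 325.
Buyers' price falls by p* − pb = 156 − 132 = 24; sellers' price rises by ps − p* = 174 − 156 = 18.
So consumers capture 24/42 = 4/7 of each unit of subsidy.

Consumer share = 4/7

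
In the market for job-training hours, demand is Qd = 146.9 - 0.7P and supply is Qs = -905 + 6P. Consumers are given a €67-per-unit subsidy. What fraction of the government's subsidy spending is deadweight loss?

DWL / government spending = 21/79

Pre-subsidy: 146.9 - 0.7P = -905 + 6P gives P* = 157, Q* = 37.
With the rebate, buyers effectively pay Pb = Ps − 67, where Ps is the price sellers receive.
Demand in terms of Ps becomes Qd = 146.9 − 0.7(Ps − 67) = 193.8 - 0.7Ps. Setting this equal to supply: 193.8 - 0.7Ps = -905 + 6Ps, so Ps = 164.
Buyers pay Pb = 164 − 67 = 97; Q' = -905 + 6·164 = 79.
ΔCS = ½(37 + 79)(157 − 97) = 3480; ΔPS = ½(37 + 79)(164 − 157) = 406.
Government spending = 67 × 79 = 5293.
DWL = ½ × 67 × (79 − 37) = 1407; fraction = 1407 / 5293 = 21/79.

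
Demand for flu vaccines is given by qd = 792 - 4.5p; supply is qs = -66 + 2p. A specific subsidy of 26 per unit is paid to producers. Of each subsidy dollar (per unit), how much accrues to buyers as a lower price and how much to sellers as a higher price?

Buyers gain 8 per unit; sellers gain 18 per unit

Pre-subsidy: 792 - 4.5p = -66 + 2p gives p* = 132, q* = 198.
With the subsidy, sellers receive ps = pb + 26 for each unit, where pb is the price buyers pay.
Supply in terms of pb becomes qs = -66 + 2(pb + 26) = -14 + 2pb. Setting this equal to demand: 792 - 4.5pb = -14 + 2pb, so pb = 124.
Sellers receive ps = 124 + 26 = 150; q' = 792 − 4.5·124 = 234.
Buyers' price falls by p* − pb = 132 − 124 = 8; sellers' price rises by ps − p* = 150 − 132 = 18.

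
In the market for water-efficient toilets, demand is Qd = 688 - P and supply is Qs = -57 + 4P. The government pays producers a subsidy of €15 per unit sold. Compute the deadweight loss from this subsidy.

Pre-subsidy: 688 - P = -57 + 4P gives P* = 149, Q* = 539.
With the subsidy, sellers receive Ps = Pb + 15 for each unit, where Pb is the price buyers pay.
Supply in terms of Pb becomes Qs = -57 + 4(Pb + 15) = 3 + 4Pb. Setting this equal to demand: 688 - Pb = 3 + 4Pb, so Pb = 137.
Sellers receive Ps = 137 + 15 = 152; Q' = 688 − 1·137 = 551.
The subsidy expands output by 551 − 539 = 12 past the efficient level; on those units the gap between marginal cost and willingness to pay runs from 0 up to 15.
DWL = ½ × 15 × 12 = 90.

Deadweight loss = €90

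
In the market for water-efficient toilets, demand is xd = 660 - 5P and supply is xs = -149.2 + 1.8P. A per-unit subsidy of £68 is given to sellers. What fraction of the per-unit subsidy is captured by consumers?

Pre-subsidy: 660 - 5P = -149.2 + 1.8P gives P* = 119, x* = 65.
With the subsidy, sellers receive Ps = Pb + 68 for each unit, where Pb is the price buyers pay.
Supply in terms of Pb becomes xs = -149.2 + 1.8(Pb + 68) = -26.8 + 1.8Pb. Setting this equal to demand: 660 - 5Pb = -26.8 + 1.8Pb, so Pb = 101.
Sellers receive Ps = 101 + 68 = 169; x' = 660 − 5·101 = 155.
Buyers' price falls by P* − Pb = 119 − 101 = 18; sellers' price rises by Ps − P* = 169 − 119 = 50.
So consumers capture 18/68 = 9/34 of each unit of subsidy.

Consumer share = 9/34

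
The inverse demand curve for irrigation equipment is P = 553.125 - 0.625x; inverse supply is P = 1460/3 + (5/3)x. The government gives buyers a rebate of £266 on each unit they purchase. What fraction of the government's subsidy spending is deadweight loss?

Pre-subsidy: 553.125 - 0.625x = 1460/3 + (5/3)x gives x* = 29 and P* = 535.
With the rebate, buyers effectively pay Pb = Ps − 266, where Ps is the price sellers receive.
On the curves, Pb = 553.125 - 0.625x and Ps = 1460/3 + (5/3)x; the wedge Ps − Pb = 266 gives 1460/3 + (5/3)x − (553.125 - 0.625x) = 266, so x' = 7979/55.
Then Pb = 553.125 − 0.625·(7979/55) = 5087/11 and Ps = 1460/3 + (5/3)·(7979/55) = 8013/11.
ΔCS = ½(29 + 7979/55)(535 − 5087/11) = 3820026/605; ΔPS = ½(29 + 7979/55)(8013/11 − 535) = 10186736/605.
Government spending = 266 × 7979/55 = 2122414/55.
DWL = ½ × 266 × (7979/55 − 29) = 849072/55; fraction = (849072/55) / (2122414/55) = 3192/7979.

DWL / government spending = 3192/7979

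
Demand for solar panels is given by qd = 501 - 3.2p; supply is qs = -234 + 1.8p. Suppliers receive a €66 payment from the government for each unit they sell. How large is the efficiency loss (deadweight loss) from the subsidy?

Pre-subsidy: 501 - 3.2p = -234 + 1.8p gives p* = 147, q* = 30.6.
With the subsidy, sellers receive ps = pb + 66 for each unit, where pb is the price buyers pay.
Supply in terms of pb becomes qs = -234 + 1.8(pb + 66) = -115.2 + 1.8pb. Setting this equal to demand: 501 - 3.2pb = -115.2 + 1.8pb, so pb = 123.24.
Sellers receive ps = 123.24 + 66 = 189.24; q' = 501 − 3.2·123.24 = 106.632.
The subsidy expands output by 106.632 − 30.6 = 76.032 past the efficient level; on those units the gap between marginal cost and willingness to pay runs from 0 up to 66.
DWL = ½ × 66 × 76.032 = 2509.056.

Deadweight loss = €2509.056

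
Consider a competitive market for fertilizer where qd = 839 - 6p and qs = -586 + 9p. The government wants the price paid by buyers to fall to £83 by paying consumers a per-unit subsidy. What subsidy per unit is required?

Required subsidy s = £20 per unit

At a buyer price of 83, quantity demanded is 839 − 6·83 = 341.
Sellers supply 341 only when they receive ps with -586 + 9·ps = 341, i.e. ps = 103.
s = ps − pb = 103 − 83 = 20.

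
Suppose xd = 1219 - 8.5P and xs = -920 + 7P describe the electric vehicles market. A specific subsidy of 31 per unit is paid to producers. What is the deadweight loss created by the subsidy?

Pre-subsidy: 1219 - 8.5P = -920 + 7P gives P* = 138, x* = 46.
With the subsidy, sellers receive Ps = Pb + 31 for each unit, where Pb is the price buyers pay.
Supply in terms of Pb becomes xs = -920 + 7(Pb + 31) = -703 + 7Pb. Setting this equal to demand: 1219 - 8.5Pb = -703 + 7Pb, so Pb = 124.
Sellers receive Ps = 124 + 31 = 155; x' = 1219 − 8.5·124 = 165.
The subsidy expands output by 165 − 46 = 119 past the efficient level; on those units the gap between marginal cost and willingness to pay runs from 0 up to 31.
DWL = ½ × 31 × 119 = 1844.5.

Deadweight loss = 1844.5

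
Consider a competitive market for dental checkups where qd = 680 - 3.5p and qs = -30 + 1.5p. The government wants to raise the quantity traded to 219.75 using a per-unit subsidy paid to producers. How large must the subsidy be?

Required subsidy s = 35 per unit

At q = 219.75, invert demand for the buyer price: pb = (680 − 219.75)/3.5 = 131.5; invert supply for the seller price: ps = (219.75 − (-30))/1.5 = 166.5.
The subsidy must fill the gap: s = ps − pb = 166.5 − 131.5 = 35.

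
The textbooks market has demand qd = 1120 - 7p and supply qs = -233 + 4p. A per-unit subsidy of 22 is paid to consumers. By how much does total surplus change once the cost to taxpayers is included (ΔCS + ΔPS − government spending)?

Pre-subsidy: 1120 - 7p = -233 + 4p gives p* = 123, q* = 259.
With the rebate, buyers effectively pay pb = ps − 22, where ps is the price sellers receive.
Demand in terms of ps becomes qd = 1120 − 7(ps − 22) = 1274 - 7ps. Setting this equal to supply: 1274 - 7ps = -233 + 4ps, so ps = 137.
Buyers pay pb = 137 − 22 = 115; q' = -233 + 4·137 = 315.
ΔCS = ½(259 + 315)(123 − 115) = 2296; ΔPS = ½(259 + 315)(137 − 123) = 4018.
Government spending = 22 × 315 = 6930.
Net change = 2296 + 4018 − 6930 = -616. The loss equals the DWL triangle ½·22·56.

Net change in total surplus = -616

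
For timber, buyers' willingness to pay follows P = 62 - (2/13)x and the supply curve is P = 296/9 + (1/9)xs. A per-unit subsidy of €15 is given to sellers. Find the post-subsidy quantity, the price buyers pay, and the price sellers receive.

Pre-subsidy: 62 - (2/13)x = 296/9 + (1/9)x gives x* = 3406/31 and P* = 1398/31.
With the subsidy, sellers receive Ps = Pb + 15 for each unit, where Pb is the price buyers pay.
On the curves, Pb = 62 - (2/13)x and Ps = 296/9 + (1/9)x; the wedge Ps − Pb = 15 gives 296/9 + (1/9)x − (62 - (2/13)x) = 15, so x' = 5161/31.
Then Pb = 62 − (2/13)·(5161/31) = 1128/31 and Ps = 296/9 + (1/9)·(5161/31) = 1593/31.

x' = 5161/31; buyers pay 1128/31; sellers receive 1593/31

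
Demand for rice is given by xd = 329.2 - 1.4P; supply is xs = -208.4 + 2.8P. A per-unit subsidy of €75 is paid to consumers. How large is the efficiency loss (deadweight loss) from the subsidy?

Pre-subsidy: 329.2 - 1.4P = -208.4 + 2.8P gives P* = 128, x* = 150.
With the rebate, buyers effectively pay Pb = Ps − 75, where Ps is the price sellers receive.
Demand in terms of Ps becomes xd = 329.2 − 1.4(Ps − 75) = 434.2 - 1.4Ps. Setting this equal to supply: 434.2 - 1.4Ps = -208.4 + 2.8Ps, so Ps = 153.
Buyers pay Pb = 153 − 75 = 78; x' = -208.4 + 2.8·153 = 220.
The subsidy expands output by 220 − 150 = 70 past the efficient level; on those units the gap between marginal cost and willingness to pay runs from 0 up to 75.
DWL = ½ × 75 × 70 = 2625.

Deadweight loss = €2625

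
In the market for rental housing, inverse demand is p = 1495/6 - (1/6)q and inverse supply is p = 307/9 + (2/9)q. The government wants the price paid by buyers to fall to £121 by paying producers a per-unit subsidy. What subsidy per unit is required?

Required subsidy s = £84 per unit

At a buyer price of 121, quantity demanded is 1495 − 6·121 = 769.
Sellers supply 769 only when they receive ps = 307/9 + (2/9)·769 = 205.
s = ps − pb = 205 − 121 = 84.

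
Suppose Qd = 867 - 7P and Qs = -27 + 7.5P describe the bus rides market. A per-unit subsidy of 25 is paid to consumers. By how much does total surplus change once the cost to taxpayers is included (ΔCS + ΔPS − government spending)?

Net change in total surplus = -65625/58

Pre-subsidy: 867 - 7P = -27 + 7.5P gives P* = 1788/29, Q* = 12627/29.
With the rebate, buyers effectively pay Pb = Ps − 25, where Ps is the price sellers receive.
Demand in terms of Ps becomes Qd = 867 − 7(Ps − 25) = 1042 - 7Ps. Setting this equal to supply: 1042 - 7Ps = -27 + 7.5Ps, so Ps = 2138/29.
Buyers pay Pb = 2138/29 − 25 = 1413/29; Q' = -27 + 7.5·(2138/29) = 15252/29.
ΔCS = ½(12627/29 + 15252/29)(1788/29 − 1413/29) = 10454625/1682; ΔPS = ½(12627/29 + 15252/29)(2138/29 − 1788/29) = 4878825/841.
Government spending = 25 × 15252/29 = 381300/29.
Net change = 10454625/1682 + 4878825/841 − 381300/29 = -65625/58. The loss equals the DWL triangle ½·25·2625/29.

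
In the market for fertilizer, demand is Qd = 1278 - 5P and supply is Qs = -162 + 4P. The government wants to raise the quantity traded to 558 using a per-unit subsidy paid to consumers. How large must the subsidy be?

Required subsidy s = 36 per unit

At Q = 558, invert demand for the buyer price: Pb = (1278 − 558)/5 = 144; invert supply for the seller price: Ps = (558 − (-162))/4 = 180.
The subsidy must fill the gap: s = Ps − Pb = 180 − 144 = 36.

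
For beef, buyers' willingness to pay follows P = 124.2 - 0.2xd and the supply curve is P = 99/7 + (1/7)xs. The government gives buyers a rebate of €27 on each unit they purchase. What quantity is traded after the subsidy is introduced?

Pre-subsidy: 124.2 - 0.2x = 99/7 + (1/7)x gives x* = 321 and P* = 60.
With the rebate, buyers effectively pay Pb = Ps − 27, where Ps is the price sellers receive.
On the curves, Pb = 124.2 - 0.2x and Ps = 99/7 + (1/7)x; the wedge Ps − Pb = 27 gives 99/7 + (1/7)x − (124.2 - 0.2x) = 27, so x' = 399.75.
Then Pb = 124.2 − 0.2·399.75 = 44.25 and Ps = 99/7 + (1/7)·399.75 = 71.25.

x' = 399.75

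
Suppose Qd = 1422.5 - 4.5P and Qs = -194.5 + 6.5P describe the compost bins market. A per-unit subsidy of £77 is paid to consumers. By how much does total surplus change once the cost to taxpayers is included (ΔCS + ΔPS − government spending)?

Net change in total surplus = -£7882.875

Pre-subsidy: 1422.5 - 4.5P = -194.5 + 6.5P gives P* = 147, Q* = 761.
With the rebate, buyers effectively pay Pb = Ps − 77, where Ps is the price sellers receive.
Demand in terms of Ps becomes Qd = 1422.5 − 4.5(Ps − 77) = 1769 - 4.5Ps. Setting this equal to supply: 1769 - 4.5Ps = -194.5 + 6.5Ps, so Ps = 178.5.
Buyers pay Pb = 178.5 − 77 = 101.5; Q' = -194.5 + 6.5·178.5 = 965.75.
ΔCS = ½(761 + 965.75)(147 − 101.5) = 39283.5625; ΔPS = ½(761 + 965.75)(178.5 − 147) = 27196.3125.
Government spending = 77 × 965.75 = 74362.75.
Net change = 39283.5625 + 27196.3125 − 74362.75 = -7882.875. The loss equals the DWL triangle ½·77·204.75.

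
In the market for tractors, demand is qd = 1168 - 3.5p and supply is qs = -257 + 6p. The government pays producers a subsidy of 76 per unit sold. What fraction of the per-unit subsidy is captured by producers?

Pre-subsidy: 1168 - 3.5p = -257 + 6p gives p* = 150, q* = 643.
With the subsidy, sellers receive ps = pb + 76 for each unit, where pb is the price buyers pay.
Supply in terms of pb becomes qs = -257 + 6(pb + 76) = 199 + 6pb. Setting this equal to demand: 1168 - 3.5pb = 199 + 6pb, so pb = 102.
Sellers receive ps = 102 + 76 = 178; q' = 1168 − 3.5·102 = 811.
Buyers' price falls by p* − pb = 150 − 102 = 48; sellers' price rises by ps − p* = 178 − 150 = 28.
So producers capture 28/76 = 7/19 of each unit of subsidy.

Producer share = 7/19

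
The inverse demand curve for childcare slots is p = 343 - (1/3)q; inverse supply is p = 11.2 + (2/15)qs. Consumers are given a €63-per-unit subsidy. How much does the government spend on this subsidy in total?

Pre-subsidy: 343 - (1/3)q = 11.2 + (2/15)q gives q* = 711 and p* = 106.
With the rebate, buyers effectively pay pb = ps − 63, where ps is the price sellers receive.
On the curves, pb = 343 - (1/3)q and ps = 11.2 + (2/15)q; the wedge ps − pb = 63 gives 11.2 + (2/15)q − (343 - (1/3)q) = 63, so q' = 846.
Then pb = 343 − (1/3)·846 = 61 and ps = 11.2 + (2/15)·846 = 124.
Government outlay = subsidy × quantity = 63 × 846 = 53298.

Government cost = €53298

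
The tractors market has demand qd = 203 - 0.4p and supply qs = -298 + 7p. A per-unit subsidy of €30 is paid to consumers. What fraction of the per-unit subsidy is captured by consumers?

Pre-subsidy: 203 - 0.4p = -298 + 7p gives p* = 2505/37, q* = 6509/37.
With the rebate, buyers effectively pay pb = ps − 30, where ps is the price sellers receive.
Demand in terms of ps becomes qd = 203 − 0.4(ps − 30) = 215 - 0.4ps. Setting this equal to supply: 215 - 0.4ps = -298 + 7ps, so ps = 2565/37.
Buyers pay pb = 2565/37 − 30 = 1455/37; q' = -298 + 7·(2565/37) = 6929/37.
Buyers' price falls by p* − pb = 2505/37 − 1455/37 = 1050/37; sellers' price rises by ps − p* = 2565/37 − 2505/37 = 60/37.
So consumers capture (1050/37)/30 = 35/37 of each unit of subsidy.

Consumer share = 35/37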